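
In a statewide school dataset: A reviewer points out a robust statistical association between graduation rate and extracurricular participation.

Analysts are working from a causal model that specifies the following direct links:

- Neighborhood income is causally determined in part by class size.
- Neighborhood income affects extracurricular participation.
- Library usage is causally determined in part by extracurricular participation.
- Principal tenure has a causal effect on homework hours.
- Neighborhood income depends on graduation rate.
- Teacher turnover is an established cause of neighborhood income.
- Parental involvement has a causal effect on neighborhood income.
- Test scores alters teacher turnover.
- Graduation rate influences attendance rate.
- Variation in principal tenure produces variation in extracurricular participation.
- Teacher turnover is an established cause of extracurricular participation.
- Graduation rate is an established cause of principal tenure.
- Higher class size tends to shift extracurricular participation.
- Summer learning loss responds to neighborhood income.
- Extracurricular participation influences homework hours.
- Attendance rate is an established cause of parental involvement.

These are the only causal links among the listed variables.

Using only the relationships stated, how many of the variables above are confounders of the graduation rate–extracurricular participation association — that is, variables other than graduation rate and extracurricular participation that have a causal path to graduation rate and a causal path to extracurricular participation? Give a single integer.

No listed variable has a causal path to both graduation rate and extracurricular participation, so there are no common causes.

0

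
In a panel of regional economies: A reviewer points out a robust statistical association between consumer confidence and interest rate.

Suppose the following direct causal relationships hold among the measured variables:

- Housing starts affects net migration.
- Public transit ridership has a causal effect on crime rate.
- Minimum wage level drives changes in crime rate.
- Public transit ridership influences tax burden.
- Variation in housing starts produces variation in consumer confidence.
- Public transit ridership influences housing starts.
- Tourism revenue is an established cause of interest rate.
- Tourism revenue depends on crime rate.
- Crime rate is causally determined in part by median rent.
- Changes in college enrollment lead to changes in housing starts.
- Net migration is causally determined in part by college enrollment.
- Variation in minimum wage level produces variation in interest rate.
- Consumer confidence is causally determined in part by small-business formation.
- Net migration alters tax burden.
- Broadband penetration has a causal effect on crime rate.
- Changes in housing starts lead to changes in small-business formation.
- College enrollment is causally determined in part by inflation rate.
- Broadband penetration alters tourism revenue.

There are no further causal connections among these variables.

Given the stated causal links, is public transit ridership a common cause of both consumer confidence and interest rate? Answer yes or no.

yes

Public transit ridership has a causal path to consumer confidence (public transit ridership → housing starts → consumer confidence) and to interest rate (public transit ridership → crime rate → tourism revenue → interest rate), so it is a common cause of both — a confounder.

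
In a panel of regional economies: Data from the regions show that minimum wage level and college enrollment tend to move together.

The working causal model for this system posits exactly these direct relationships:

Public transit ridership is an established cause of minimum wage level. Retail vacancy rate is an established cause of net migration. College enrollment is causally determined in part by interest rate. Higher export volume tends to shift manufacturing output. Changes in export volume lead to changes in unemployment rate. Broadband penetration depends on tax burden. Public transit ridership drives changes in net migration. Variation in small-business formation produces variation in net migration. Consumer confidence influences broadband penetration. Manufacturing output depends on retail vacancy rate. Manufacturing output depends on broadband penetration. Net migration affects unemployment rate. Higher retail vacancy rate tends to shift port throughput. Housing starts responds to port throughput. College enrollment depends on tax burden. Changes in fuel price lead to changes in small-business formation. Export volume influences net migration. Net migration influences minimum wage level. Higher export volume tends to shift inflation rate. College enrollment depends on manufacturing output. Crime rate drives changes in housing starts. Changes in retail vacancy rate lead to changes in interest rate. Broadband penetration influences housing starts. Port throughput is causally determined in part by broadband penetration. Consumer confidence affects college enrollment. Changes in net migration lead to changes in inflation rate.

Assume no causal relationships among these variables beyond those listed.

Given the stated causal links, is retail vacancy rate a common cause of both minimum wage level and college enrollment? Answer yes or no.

yes

Retail vacancy rate has a causal path to minimum wage level (retail vacancy rate → net migration → minimum wage level) and to college enrollment (retail vacancy rate → interest rate → college enrollment), so it is a common cause of both — a confounder.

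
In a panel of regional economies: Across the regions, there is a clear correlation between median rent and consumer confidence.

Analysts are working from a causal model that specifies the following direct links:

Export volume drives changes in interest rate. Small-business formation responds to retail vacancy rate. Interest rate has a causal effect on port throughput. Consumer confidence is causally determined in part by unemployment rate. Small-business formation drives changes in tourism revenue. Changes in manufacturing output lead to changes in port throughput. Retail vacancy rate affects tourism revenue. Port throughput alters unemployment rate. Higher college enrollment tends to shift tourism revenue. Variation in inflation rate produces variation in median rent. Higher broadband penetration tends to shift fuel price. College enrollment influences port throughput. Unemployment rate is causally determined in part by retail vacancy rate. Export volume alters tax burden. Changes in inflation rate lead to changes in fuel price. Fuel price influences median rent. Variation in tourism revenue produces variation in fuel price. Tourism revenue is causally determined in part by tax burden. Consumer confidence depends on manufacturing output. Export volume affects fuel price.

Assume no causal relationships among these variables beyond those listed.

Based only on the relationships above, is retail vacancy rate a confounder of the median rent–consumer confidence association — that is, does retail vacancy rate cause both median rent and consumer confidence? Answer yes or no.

Retail vacancy rate has a causal path to median rent (retail vacancy rate → tourism revenue → fuel price → median rent) and to consumer confidence (retail vacancy rate → unemployment rate → consumer confidence), so it is a common cause of both — a confounder.

yes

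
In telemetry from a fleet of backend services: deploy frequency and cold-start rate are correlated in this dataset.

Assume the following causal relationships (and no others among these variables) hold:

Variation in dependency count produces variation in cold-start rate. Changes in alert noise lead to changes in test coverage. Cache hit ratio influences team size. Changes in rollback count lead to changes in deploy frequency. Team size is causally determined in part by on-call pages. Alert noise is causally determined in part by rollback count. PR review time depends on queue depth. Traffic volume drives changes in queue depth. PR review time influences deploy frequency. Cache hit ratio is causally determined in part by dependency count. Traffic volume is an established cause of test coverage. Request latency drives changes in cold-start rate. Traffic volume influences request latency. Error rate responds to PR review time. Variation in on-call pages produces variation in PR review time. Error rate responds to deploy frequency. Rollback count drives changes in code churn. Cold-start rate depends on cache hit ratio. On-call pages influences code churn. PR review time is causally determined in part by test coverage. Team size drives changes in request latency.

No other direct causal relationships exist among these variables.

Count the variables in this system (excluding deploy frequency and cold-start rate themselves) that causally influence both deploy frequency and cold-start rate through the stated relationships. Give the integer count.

The common causes are: on-call pages (to deploy frequency via on-call pages → PR review time → deploy frequency; to cold-start rate via on-call pages → team size → request latency → cold-start rate); traffic volume (to deploy frequency via traffic volume → queue depth → PR review time → deploy frequency; to cold-start rate via traffic volume → request latency → cold-start rate).
Every other variable lacks a causal path to at least one of deploy frequency and cold-start rate.

2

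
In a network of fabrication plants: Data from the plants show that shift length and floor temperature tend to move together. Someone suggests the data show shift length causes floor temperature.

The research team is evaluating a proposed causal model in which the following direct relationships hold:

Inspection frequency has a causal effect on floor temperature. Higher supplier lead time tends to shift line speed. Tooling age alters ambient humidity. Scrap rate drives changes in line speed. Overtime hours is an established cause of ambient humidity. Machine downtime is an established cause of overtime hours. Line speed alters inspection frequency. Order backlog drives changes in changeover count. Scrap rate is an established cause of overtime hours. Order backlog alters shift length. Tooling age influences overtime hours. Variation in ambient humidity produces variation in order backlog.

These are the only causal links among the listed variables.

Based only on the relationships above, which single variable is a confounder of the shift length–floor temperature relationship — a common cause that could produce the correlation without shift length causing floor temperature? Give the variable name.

Scrap rate has a causal path to shift length (scrap rate → overtime hours → ambient humidity → order backlog → shift length) and a separate causal path to floor temperature (scrap rate → line speed → inspection frequency → floor temperature), so it is a common cause of both.
No stated relationship gives shift length a causal route to floor temperature, so the correlation is explained by the shared upstream cause rather than a direct effect.

scrap rate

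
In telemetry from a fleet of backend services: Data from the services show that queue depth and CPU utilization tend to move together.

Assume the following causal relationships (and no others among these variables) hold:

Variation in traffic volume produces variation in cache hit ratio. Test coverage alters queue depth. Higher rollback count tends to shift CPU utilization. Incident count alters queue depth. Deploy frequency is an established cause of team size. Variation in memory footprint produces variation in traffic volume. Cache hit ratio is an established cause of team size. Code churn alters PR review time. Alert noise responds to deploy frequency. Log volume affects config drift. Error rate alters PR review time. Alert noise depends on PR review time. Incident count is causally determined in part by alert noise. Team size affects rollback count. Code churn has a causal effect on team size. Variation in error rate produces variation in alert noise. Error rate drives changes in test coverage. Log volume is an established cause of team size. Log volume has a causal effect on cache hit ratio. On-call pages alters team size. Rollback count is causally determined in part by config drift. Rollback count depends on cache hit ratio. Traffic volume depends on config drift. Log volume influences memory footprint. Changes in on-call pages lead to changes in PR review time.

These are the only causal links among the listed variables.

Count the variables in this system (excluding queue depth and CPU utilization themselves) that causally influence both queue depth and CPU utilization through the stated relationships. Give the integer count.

The common causes are: code churn (to queue depth via code churn → PR review time → alert noise → incident count → queue depth; to CPU utilization via code churn → team size → rollback count → CPU utilization); deploy frequency (to queue depth via deploy frequency → alert noise → incident count → queue depth; to CPU utilization via deploy frequency → team size → rollback count → CPU utilization); on-call pages (to queue depth via on-call pages → PR review time → alert noise → incident count → queue depth; to CPU utilization via on-call pages → team size → rollback count → CPU utilization).
Every other variable lacks a causal path to at least one of queue depth and CPU utilization.

3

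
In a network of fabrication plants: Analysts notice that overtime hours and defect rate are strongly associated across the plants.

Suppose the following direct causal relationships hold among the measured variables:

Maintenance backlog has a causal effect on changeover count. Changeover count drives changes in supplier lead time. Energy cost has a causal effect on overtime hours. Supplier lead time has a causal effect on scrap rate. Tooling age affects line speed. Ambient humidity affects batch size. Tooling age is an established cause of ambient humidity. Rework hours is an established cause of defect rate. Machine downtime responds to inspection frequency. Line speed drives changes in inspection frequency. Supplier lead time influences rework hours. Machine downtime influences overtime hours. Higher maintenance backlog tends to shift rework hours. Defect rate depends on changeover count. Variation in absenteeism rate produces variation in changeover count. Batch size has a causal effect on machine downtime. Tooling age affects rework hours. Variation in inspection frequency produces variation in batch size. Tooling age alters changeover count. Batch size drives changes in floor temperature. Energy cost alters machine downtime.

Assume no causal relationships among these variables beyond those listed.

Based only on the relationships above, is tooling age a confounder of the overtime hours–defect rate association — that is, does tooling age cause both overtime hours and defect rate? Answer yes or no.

Tooling age has a causal path to overtime hours (tooling age → ambient humidity → batch size → machine downtime → overtime hours) and to defect rate (tooling age → rework hours → defect rate), so it is a common cause of both — a confounder.

yes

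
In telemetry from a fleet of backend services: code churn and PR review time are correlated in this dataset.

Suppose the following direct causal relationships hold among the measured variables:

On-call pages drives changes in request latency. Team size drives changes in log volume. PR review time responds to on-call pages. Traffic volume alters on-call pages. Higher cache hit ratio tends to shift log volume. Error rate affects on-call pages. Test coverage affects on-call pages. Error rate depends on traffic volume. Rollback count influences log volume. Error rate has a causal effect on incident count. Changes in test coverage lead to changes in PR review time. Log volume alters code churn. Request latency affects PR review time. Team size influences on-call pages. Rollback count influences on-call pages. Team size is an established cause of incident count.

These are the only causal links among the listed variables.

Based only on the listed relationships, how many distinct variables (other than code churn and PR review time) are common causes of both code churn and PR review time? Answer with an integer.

The common causes are: rollback count (to code churn via rollback count → log volume → code churn; to PR review time via rollback count → on-call pages → PR review time); team size (to code churn via team size → log volume → code churn; to PR review time via team size → on-call pages → PR review time).
Every other variable lacks a causal path to at least one of code churn and PR review time.

2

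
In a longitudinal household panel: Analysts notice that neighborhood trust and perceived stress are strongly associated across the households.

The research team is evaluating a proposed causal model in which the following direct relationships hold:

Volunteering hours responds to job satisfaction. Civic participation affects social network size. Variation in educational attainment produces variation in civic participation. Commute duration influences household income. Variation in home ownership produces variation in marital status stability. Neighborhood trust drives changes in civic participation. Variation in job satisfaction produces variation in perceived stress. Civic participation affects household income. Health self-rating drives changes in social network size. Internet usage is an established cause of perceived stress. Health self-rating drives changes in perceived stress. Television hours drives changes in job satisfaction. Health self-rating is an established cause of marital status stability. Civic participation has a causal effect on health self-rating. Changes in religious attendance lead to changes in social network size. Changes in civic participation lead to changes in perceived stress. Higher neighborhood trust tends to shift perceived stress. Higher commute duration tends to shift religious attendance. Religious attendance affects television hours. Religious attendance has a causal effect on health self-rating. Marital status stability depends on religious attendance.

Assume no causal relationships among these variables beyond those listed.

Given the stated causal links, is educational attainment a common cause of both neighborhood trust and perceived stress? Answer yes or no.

no

Educational attainment has no stated causal path to neighborhood trust. A confounder must cause both variables, so educational attainment does not qualify.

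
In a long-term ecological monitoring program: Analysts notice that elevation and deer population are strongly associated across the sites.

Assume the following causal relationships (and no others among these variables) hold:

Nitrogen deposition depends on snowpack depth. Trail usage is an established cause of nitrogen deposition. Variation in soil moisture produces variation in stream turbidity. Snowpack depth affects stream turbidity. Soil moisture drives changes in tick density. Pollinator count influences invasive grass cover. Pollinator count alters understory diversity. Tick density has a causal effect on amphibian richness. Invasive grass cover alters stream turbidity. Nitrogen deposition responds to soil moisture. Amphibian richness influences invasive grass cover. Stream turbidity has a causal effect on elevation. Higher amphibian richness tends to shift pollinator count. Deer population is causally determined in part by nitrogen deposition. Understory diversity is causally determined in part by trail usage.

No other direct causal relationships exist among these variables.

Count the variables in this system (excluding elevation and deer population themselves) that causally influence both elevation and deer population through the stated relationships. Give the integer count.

2

The common causes are: snowpack depth (to elevation via snowpack depth → stream turbidity → elevation; to deer population via snowpack depth → nitrogen deposition → deer population); soil moisture (to elevation via soil moisture → stream turbidity → elevation; to deer population via soil moisture → nitrogen deposition → deer population).
Every other variable lacks a causal path to at least one of elevation and deer population.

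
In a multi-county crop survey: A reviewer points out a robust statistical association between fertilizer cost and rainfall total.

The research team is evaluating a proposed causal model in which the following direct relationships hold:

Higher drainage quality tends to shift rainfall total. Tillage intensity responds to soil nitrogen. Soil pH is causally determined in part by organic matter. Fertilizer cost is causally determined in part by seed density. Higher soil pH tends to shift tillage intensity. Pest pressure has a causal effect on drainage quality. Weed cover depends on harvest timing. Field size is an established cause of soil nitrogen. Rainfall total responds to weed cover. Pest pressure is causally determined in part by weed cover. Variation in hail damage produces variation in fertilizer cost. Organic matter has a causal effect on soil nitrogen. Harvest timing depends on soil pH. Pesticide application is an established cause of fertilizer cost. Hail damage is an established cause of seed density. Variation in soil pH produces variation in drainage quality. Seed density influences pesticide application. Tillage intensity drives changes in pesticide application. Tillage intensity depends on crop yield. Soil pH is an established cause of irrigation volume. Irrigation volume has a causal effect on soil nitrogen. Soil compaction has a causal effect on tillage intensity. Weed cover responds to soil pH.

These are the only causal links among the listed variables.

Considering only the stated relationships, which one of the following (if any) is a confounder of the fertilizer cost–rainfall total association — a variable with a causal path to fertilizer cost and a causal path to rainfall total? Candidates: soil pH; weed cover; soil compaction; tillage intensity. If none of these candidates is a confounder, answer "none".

Soil pH causes fertilizer cost (soil pH → tillage intensity → pesticide application → fertilizer cost) and also causes rainfall total (soil pH → weed cover → rainfall total); it is a common cause of both.
Each of the other candidates lacks a causal path to at least one of fertilizer cost and rainfall total, so they do not confound the relationship.

soil pH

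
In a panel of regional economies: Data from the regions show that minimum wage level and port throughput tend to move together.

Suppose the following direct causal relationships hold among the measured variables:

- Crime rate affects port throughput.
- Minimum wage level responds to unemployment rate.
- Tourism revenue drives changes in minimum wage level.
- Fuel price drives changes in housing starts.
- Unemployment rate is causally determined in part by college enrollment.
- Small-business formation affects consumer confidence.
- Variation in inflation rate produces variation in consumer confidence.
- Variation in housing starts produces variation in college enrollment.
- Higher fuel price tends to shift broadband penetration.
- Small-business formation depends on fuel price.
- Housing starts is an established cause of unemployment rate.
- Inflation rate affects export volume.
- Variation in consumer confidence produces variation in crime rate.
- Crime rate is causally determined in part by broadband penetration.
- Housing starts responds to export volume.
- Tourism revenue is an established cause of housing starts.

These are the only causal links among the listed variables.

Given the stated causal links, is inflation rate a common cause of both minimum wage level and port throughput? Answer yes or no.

Inflation rate has a causal path to minimum wage level (inflation rate → export volume → housing starts → unemployment rate → minimum wage level) and to port throughput (inflation rate → consumer confidence → crime rate → port throughput), so it is a common cause of both — a confounder.

yes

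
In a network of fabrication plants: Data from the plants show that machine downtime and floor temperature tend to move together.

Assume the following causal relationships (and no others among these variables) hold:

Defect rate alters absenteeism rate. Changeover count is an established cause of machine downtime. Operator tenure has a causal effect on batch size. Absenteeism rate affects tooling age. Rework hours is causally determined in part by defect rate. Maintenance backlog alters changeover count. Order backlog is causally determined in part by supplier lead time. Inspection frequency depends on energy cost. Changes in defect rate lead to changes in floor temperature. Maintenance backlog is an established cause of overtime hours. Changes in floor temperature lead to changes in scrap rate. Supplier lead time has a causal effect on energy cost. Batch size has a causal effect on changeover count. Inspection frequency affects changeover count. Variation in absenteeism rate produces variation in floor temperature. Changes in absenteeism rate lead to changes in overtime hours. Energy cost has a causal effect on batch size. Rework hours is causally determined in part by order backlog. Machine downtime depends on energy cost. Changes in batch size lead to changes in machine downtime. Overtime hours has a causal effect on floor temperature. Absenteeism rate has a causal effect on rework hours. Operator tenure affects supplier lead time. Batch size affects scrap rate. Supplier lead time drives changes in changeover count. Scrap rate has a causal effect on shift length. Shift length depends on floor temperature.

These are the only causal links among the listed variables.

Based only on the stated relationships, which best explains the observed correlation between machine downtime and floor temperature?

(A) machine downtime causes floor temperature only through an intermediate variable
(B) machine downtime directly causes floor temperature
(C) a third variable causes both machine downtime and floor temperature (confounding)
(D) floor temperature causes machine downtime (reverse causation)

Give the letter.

Maintenance backlog causes machine downtime (maintenance backlog → changeover count → machine downtime) and floor temperature (maintenance backlog → overtime hours → floor temperature) — a common cause creating the correlation.
There is no stated path from machine downtime to floor temperature or from floor temperature to machine downtime, so neither direct nor reverse causation applies.

C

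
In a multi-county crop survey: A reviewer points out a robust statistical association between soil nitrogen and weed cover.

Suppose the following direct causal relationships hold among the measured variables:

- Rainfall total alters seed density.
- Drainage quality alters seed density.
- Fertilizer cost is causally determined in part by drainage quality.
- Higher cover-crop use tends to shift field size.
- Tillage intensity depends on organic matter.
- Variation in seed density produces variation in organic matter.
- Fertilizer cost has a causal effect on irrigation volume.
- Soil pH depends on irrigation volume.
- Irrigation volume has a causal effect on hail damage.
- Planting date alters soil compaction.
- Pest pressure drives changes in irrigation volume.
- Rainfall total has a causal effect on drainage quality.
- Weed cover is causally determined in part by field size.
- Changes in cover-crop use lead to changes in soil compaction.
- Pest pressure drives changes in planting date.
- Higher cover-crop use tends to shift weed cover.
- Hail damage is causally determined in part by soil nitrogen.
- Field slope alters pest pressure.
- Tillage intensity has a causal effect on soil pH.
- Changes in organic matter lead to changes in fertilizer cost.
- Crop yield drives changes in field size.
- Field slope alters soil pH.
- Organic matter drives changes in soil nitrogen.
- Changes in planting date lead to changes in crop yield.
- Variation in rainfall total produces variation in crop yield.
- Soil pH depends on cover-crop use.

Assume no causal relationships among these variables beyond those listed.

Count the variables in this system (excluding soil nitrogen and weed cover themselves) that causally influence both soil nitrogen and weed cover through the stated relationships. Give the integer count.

The common causes are: rainfall total (to soil nitrogen via rainfall total → seed density → organic matter → soil nitrogen; to weed cover via rainfall total → crop yield → field size → weed cover).
Every other variable lacks a causal path to at least one of soil nitrogen and weed cover.

1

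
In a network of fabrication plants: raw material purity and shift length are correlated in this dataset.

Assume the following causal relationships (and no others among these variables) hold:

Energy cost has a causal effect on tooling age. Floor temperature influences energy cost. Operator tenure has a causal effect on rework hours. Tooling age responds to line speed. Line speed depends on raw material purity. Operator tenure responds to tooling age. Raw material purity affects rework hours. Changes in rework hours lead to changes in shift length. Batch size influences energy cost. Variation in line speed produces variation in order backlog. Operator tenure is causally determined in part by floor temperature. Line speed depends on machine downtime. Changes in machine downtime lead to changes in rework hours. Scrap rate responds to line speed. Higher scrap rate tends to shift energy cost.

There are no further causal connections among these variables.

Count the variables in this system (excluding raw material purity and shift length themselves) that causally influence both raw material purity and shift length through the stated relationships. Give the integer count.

No listed variable has a causal path to both raw material purity and shift length, so there are no common causes.

0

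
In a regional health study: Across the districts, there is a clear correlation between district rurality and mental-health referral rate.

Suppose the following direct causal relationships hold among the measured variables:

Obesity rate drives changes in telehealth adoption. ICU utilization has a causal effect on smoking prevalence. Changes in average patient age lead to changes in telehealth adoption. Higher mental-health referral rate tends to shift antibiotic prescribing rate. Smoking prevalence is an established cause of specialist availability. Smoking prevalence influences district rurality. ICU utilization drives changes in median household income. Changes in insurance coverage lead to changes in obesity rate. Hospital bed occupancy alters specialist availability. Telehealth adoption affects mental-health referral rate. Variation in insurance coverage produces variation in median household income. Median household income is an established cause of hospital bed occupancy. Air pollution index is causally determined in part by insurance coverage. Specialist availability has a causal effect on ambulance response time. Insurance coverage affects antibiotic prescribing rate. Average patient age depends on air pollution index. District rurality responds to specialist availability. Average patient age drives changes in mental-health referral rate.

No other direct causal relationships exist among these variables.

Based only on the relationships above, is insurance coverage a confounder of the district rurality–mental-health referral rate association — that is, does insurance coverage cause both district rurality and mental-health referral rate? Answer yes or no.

Insurance coverage has a causal path to district rurality (insurance coverage → median household income → hospital bed occupancy → specialist availability → district rurality) and to mental-health referral rate (insurance coverage → obesity rate → telehealth adoption → mental-health referral rate), so it is a common cause of both — a confounder.

yes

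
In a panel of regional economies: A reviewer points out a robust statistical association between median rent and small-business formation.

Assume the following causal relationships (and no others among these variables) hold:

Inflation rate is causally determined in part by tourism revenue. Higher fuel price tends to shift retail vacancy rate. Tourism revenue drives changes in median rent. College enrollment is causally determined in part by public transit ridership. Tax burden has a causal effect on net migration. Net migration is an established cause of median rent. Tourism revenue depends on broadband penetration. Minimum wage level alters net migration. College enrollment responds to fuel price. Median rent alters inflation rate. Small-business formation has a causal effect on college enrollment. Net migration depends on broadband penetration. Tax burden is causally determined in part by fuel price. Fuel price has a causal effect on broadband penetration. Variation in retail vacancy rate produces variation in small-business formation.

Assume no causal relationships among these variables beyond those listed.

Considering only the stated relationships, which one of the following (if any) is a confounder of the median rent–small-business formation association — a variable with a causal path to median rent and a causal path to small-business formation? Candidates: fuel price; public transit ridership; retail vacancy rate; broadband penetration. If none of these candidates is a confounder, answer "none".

fuel price

Fuel price causes median rent (fuel price → tax burden → net migration → median rent) and also causes small-business formation (fuel price → retail vacancy rate → small-business formation); it is a common cause of both.
Each of the other candidates lacks a causal path to at least one of median rent and small-business formation, so they do not confound the relationship.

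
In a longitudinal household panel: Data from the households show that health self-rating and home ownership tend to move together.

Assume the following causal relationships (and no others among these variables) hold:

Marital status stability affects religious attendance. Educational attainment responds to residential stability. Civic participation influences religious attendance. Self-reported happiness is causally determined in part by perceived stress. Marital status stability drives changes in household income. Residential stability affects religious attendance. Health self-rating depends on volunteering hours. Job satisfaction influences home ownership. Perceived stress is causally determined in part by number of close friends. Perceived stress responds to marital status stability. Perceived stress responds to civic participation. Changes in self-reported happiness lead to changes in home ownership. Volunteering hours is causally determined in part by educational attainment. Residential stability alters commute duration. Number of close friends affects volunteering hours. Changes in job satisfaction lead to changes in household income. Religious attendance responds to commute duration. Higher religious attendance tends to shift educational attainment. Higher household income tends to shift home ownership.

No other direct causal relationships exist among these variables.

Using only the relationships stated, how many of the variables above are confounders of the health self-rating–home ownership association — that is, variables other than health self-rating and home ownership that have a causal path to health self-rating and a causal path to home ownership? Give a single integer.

3

The common causes are: civic participation (to health self-rating via civic participation → religious attendance → educational attainment → volunteering hours → health self-rating; to home ownership via civic participation → perceived stress → self-reported happiness → home ownership); marital status stability (to health self-rating via marital status stability → religious attendance → educational attainment → volunteering hours → health self-rating; to home ownership via marital status stability → household income → home ownership); number of close friends (to health self-rating via number of close friends → volunteering hours → health self-rating; to home ownership via number of close friends → perceived stress → self-reported happiness → home ownership).
Every other variable lacks a causal path to at least one of health self-rating and home ownership.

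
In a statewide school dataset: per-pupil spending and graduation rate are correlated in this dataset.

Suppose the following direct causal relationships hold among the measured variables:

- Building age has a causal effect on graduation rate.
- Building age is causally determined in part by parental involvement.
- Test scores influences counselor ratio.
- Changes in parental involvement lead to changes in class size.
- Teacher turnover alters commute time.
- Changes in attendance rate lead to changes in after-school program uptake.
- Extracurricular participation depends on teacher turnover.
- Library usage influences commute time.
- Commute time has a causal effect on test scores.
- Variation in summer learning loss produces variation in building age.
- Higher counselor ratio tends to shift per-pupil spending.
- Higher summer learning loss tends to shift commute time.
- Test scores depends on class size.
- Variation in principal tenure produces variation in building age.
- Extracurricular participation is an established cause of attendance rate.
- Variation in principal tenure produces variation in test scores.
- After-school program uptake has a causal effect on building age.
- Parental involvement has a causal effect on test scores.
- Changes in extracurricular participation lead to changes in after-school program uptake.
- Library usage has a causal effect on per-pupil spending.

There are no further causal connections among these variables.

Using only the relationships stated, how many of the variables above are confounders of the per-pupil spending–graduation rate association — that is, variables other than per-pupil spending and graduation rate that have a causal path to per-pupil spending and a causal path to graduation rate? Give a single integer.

4

The common causes are: parental involvement (to per-pupil spending via parental involvement → test scores → counselor ratio → per-pupil spending; to graduation rate via parental involvement → building age → graduation rate); principal tenure (to per-pupil spending via principal tenure → test scores → counselor ratio → per-pupil spending; to graduation rate via principal tenure → building age → graduation rate); summer learning loss (to per-pupil spending via summer learning loss → commute time → test scores → counselor ratio → per-pupil spending; to graduation rate via summer learning loss → building age → graduation rate); teacher turnover (to per-pupil spending via teacher turnover → commute time → test scores → counselor ratio → per-pupil spending; to graduation rate via teacher turnover → extracurricular participation → after-school program uptake → building age → graduation rate).
Every other variable lacks a causal path to at least one of per-pupil spending and graduation rate.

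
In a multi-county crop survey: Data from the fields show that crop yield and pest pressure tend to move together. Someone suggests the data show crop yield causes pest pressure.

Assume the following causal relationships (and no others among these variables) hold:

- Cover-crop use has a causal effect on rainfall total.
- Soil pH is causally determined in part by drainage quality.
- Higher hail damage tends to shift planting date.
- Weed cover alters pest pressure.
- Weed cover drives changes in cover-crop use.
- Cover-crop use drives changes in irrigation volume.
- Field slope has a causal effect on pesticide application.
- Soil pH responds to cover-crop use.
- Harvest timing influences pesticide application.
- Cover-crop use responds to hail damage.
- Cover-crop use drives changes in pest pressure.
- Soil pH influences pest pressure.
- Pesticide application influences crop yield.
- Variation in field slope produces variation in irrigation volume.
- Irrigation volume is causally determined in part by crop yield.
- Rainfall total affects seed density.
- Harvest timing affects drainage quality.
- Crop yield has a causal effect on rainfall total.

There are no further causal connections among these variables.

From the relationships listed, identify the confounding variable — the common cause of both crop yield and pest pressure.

harvest timing

Harvest timing has a causal path to crop yield (harvest timing → pesticide application → crop yield) and a separate causal path to pest pressure (harvest timing → drainage quality → soil pH → pest pressure), so it is a common cause of both.
No stated relationship gives crop yield a causal route to pest pressure, so the correlation is explained by the shared upstream cause rather than a direct effect.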